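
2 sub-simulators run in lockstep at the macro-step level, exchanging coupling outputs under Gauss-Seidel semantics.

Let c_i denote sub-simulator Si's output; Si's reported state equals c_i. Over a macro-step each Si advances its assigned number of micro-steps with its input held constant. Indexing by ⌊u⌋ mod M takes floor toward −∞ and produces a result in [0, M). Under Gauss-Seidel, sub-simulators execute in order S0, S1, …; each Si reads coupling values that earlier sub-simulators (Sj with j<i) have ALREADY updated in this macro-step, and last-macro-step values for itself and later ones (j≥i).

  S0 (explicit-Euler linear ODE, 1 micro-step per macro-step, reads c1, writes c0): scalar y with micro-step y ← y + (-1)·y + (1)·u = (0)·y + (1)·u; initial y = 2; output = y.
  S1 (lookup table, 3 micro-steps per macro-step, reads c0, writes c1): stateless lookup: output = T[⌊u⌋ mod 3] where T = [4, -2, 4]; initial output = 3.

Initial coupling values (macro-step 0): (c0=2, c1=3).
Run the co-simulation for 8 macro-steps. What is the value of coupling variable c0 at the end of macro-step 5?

c0 at macro-step 5 = -2

macro 1: S0 reads c1=3 → after 1×micro: 3; S1 reads c0=3 → after 3×micro: 4 ⇒ (c0=3, c1=4)
macro 2: S0 reads c1=4 → after 1×micro: 4; S1 reads c0=4 → after 3×micro: -2 ⇒ (c0=4, c1=-2)
macro 3: S0 reads c1=-2 → after 1×micro: -2; S1 reads c0=-2 → after 3×micro: -2 ⇒ (c0=-2, c1=-2)
macro 4: S0 reads c1=-2 → after 1×micro: -2; S1 reads c0=-2 → after 3×micro: -2 ⇒ (c0=-2, c1=-2)
macro 5: S0 reads c1=-2 → after 1×micro: -2; S1 reads c0=-2 → after 3×micro: -2 ⇒ (c0=-2, c1=-2)
macro 6: S0 reads c1=-2 → after 1×micro: -2; S1 reads c0=-2 → after 3×micro: -2 ⇒ (c0=-2, c1=-2)
macro 7: S0 reads c1=-2 → after 1×micro: -2; S1 reads c0=-2 → after 3×micro: -2 ⇒ (c0=-2, c1=-2)
macro 8: S0 reads c1=-2 → after 1×micro: -2; S1 reads c0=-2 → after 3×micro: -2 ⇒ (c0=-2, c1=-2)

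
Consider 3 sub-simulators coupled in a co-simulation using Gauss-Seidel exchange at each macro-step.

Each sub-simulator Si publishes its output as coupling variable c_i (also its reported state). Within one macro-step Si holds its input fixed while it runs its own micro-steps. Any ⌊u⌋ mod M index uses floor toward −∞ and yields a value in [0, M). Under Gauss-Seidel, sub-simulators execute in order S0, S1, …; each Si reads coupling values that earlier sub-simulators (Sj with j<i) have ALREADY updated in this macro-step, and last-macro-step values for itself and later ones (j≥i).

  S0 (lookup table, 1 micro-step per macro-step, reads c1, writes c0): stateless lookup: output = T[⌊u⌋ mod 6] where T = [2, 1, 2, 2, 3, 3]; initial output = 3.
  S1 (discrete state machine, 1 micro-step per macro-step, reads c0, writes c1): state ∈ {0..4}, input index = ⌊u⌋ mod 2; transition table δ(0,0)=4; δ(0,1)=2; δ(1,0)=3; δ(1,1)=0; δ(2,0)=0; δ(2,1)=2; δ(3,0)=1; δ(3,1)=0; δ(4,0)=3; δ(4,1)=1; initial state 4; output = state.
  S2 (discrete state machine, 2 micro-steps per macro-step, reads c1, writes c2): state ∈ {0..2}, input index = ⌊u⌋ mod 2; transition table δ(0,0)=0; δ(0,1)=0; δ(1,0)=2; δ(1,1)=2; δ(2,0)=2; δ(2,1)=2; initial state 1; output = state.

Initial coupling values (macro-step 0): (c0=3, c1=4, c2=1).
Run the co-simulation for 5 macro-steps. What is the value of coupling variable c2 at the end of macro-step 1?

macro 1: S0 reads c1=4 → after 1×micro: 3; S1 reads c0=3 → after 1×micro: 1; S2 reads c1=1 → after 2×micro: 2 ⇒ (c0=3, c1=1, c2=2)
macro 2: S0 reads c1=1 → after 1×micro: 1; S1 reads c0=1 → after 1×micro: 0; S2 reads c1=0 → after 2×micro: 2 ⇒ (c0=1, c1=0, c2=2)
macro 3: S0 reads c1=0 → after 1×micro: 2; S1 reads c0=2 → after 1×micro: 4; S2 reads c1=4 → after 2×micro: 2 ⇒ (c0=2, c1=4, c2=2)
macro 4: S0 reads c1=4 → after 1×micro: 3; S1 reads c0=3 → after 1×micro: 1; S2 reads c1=1 → after 2×micro: 2 ⇒ (c0=3, c1=1, c2=2)
macro 5: S0 reads c1=1 → after 1×micro: 1; S1 reads c0=1 → after 1×micro: 0; S2 reads c1=0 → after 2×micro: 2 ⇒ (c0=1, c1=0, c2=2)

c2 at macro-step 1 = 2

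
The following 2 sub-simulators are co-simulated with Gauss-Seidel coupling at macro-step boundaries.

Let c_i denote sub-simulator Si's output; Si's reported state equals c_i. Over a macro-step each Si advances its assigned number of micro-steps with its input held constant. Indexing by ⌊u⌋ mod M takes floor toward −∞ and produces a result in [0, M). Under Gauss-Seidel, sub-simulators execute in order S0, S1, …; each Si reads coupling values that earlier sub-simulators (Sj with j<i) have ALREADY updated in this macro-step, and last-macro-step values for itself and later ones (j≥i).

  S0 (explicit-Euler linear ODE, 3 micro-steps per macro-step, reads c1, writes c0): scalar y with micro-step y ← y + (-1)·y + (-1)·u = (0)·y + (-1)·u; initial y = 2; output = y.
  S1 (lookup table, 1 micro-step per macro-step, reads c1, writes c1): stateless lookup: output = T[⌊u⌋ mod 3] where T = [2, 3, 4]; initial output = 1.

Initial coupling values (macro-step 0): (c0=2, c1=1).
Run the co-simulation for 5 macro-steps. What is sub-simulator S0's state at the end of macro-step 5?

macro 1: S0 reads c1=1 → after 3×micro: -1; S1 reads c1=1 → after 1×micro: 3 ⇒ (c0=-1, c1=3)
macro 2: S0 reads c1=3 → after 3×micro: -3; S1 reads c1=3 → after 1×micro: 2 ⇒ (c0=-3, c1=2)
macro 3: S0 reads c1=2 → after 3×micro: -2; S1 reads c1=2 → after 1×micro: 4 ⇒ (c0=-2, c1=4)
macro 4: S0 reads c1=4 → after 3×micro: -4; S1 reads c1=4 → after 1×micro: 3 ⇒ (c0=-4, c1=3)
macro 5: S0 reads c1=3 → after 3×micro: -3; S1 reads c1=3 → after 1×micro: 2 ⇒ (c0=-3, c1=2)

S0 state at macro-step 5 = -3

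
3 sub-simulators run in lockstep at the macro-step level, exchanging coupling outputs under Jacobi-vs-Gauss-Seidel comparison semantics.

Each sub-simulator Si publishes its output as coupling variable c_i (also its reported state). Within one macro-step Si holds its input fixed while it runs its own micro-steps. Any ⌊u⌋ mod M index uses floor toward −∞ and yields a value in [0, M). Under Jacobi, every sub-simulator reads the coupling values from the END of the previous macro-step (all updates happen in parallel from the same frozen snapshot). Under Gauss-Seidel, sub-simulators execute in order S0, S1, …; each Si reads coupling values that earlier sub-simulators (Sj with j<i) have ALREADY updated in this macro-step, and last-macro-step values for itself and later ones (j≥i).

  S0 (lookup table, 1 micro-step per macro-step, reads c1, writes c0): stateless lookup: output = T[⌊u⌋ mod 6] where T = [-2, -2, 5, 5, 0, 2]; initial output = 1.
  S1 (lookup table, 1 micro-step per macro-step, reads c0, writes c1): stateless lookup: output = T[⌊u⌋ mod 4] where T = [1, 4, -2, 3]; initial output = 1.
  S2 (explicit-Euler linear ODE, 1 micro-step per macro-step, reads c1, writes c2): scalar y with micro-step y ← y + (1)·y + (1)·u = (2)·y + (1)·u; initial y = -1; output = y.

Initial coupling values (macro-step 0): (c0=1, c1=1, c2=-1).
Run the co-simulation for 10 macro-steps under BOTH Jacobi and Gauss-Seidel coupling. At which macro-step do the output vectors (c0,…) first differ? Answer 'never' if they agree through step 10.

first divergence at macro-step: 1

[Jacobi] macro 1: S0 reads c1=1 → after 1×micro: -2; S1 reads c0=1 → after 1×micro: 4; S2 reads c1=1 → after 1×micro: -1 ⇒ (c0=-2, c1=4, c2=-1)
[Jacobi] macro 2: S0 reads c1=4 → after 1×micro: 0; S1 reads c0=-2 → after 1×micro: -2; S2 reads c1=4 → after 1×micro: 2 ⇒ (c0=0, c1=-2, c2=2)
[Jacobi] macro 3: S0 reads c1=-2 → after 1×micro: 0; S1 reads c0=0 → after 1×micro: 1; S2 reads c1=-2 → after 1×micro: 2 ⇒ (c0=0, c1=1, c2=2)
[Jacobi] macro 4: S0 reads c1=1 → after 1×micro: -2; S1 reads c0=0 → after 1×micro: 1; S2 reads c1=1 → after 1×micro: 5 ⇒ (c0=-2, c1=1, c2=5)
[Jacobi] macro 5: S0 reads c1=1 → after 1×micro: -2; S1 reads c0=-2 → after 1×micro: -2; S2 reads c1=1 → after 1×micro: 11 ⇒ (c0=-2, c1=-2, c2=11)
[Jacobi] macro 6: S0 reads c1=-2 → after 1×micro: 0; S1 reads c0=-2 → after 1×micro: -2; S2 reads c1=-2 → after 1×micro: 20 ⇒ (c0=0, c1=-2, c2=20)
[Jacobi] macro 7: S0 reads c1=-2 → after 1×micro: 0; S1 reads c0=0 → after 1×micro: 1; S2 reads c1=-2 → after 1×micro: 38 ⇒ (c0=0, c1=1, c2=38)
[Jacobi] macro 8: S0 reads c1=1 → after 1×micro: -2; S1 reads c0=0 → after 1×micro: 1; S2 reads c1=1 → after 1×micro: 77 ⇒ (c0=-2, c1=1, c2=77)
[Jacobi] macro 9: S0 reads c1=1 → after 1×micro: -2; S1 reads c0=-2 → after 1×micro: -2; S2 reads c1=1 → after 1×micro: 155 ⇒ (c0=-2, c1=-2, c2=155)
[Jacobi] macro 10: S0 reads c1=-2 → after 1×micro: 0; S1 reads c0=-2 → after 1×micro: -2; S2 reads c1=-2 → after 1×micro: 308 ⇒ (c0=0, c1=-2, c2=308)
[Gauss-Seidel] macro 1: S0 reads c1=1 → after 1×micro: -2; S1 reads c0=-2 → after 1×micro: -2; S2 reads c1=-2 → after 1×micro: -4 ⇒ (c0=-2, c1=-2, c2=-4)
[Gauss-Seidel] macro 2: S0 reads c1=-2 → after 1×micro: 0; S1 reads c0=0 → after 1×micro: 1; S2 reads c1=1 → after 1×micro: -7 ⇒ (c0=0, c1=1, c2=-7)
[Gauss-Seidel] macro 3: S0 reads c1=1 → after 1×micro: -2; S1 reads c0=-2 → after 1×micro: -2; S2 reads c1=-2 → after 1×micro: -16 ⇒ (c0=-2, c1=-2, c2=-16)
[Gauss-Seidel] macro 4: S0 reads c1=-2 → after 1×micro: 0; S1 reads c0=0 → after 1×micro: 1; S2 reads c1=1 → after 1×micro: -31 ⇒ (c0=0, c1=1, c2=-31)
[Gauss-Seidel] macro 5: S0 reads c1=1 → after 1×micro: -2; S1 reads c0=-2 → after 1×micro: -2; S2 reads c1=-2 → after 1×micro: -64 ⇒ (c0=-2, c1=-2, c2=-64)
[Gauss-Seidel] macro 6: S0 reads c1=-2 → after 1×micro: 0; S1 reads c0=0 → after 1×micro: 1; S2 reads c1=1 → after 1×micro: -127 ⇒ (c0=0, c1=1, c2=-127)
[Gauss-Seidel] macro 7: S0 reads c1=1 → after 1×micro: -2; S1 reads c0=-2 → after 1×micro: -2; S2 reads c1=-2 → after 1×micro: -256 ⇒ (c0=-2, c1=-2, c2=-256)
[Gauss-Seidel] macro 8: S0 reads c1=-2 → after 1×micro: 0; S1 reads c0=0 → after 1×micro: 1; S2 reads c1=1 → after 1×micro: -511 ⇒ (c0=0, c1=1, c2=-511)
[Gauss-Seidel] macro 9: S0 reads c1=1 → after 1×micro: -2; S1 reads c0=-2 → after 1×micro: -2; S2 reads c1=-2 → after 1×micro: -1024 ⇒ (c0=-2, c1=-2, c2=-1024)
[Gauss-Seidel] macro 10: S0 reads c1=-2 → after 1×micro: 0; S1 reads c0=0 → after 1×micro: 1; S2 reads c1=1 → after 1×micro: -2047 ⇒ (c0=0, c1=1, c2=-2047)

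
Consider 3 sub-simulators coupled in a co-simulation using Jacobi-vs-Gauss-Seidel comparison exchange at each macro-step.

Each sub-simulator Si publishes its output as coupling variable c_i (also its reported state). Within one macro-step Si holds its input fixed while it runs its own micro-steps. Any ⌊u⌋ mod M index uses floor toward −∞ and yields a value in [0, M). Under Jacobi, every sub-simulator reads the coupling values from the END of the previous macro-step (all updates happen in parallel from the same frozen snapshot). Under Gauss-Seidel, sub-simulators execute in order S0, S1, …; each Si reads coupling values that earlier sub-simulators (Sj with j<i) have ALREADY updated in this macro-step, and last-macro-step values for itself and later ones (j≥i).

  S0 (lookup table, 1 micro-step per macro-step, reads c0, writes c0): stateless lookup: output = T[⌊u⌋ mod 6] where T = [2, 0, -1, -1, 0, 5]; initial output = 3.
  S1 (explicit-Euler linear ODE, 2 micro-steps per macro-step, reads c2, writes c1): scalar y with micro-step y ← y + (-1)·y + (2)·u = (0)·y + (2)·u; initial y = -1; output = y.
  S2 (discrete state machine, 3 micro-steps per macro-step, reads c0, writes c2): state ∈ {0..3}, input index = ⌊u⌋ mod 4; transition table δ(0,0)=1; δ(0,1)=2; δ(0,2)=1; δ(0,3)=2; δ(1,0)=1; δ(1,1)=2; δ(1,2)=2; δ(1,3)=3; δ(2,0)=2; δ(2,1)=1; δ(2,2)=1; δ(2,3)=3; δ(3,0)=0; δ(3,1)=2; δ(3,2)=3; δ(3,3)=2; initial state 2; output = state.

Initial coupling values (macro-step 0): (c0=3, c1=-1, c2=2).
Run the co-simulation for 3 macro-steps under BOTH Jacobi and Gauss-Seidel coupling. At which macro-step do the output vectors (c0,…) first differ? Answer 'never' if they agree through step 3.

[Jacobi] macro 1: S0 reads c0=3 → after 1×micro: -1; S1 reads c2=2 → after 2×micro: 4; S2 reads c0=3 → after 3×micro: 3 ⇒ (c0=-1, c1=4, c2=3)
[Jacobi] macro 2: S0 reads c0=-1 → after 1×micro: 5; S1 reads c2=3 → after 2×micro: 6; S2 reads c0=-1 → after 3×micro: 2 ⇒ (c0=5, c1=6, c2=2)
[Jacobi] macro 3: S0 reads c0=5 → after 1×micro: 5; S1 reads c2=2 → after 2×micro: 4; S2 reads c0=5 → after 3×micro: 1 ⇒ (c0=5, c1=4, c2=1)
[Gauss-Seidel] macro 1: S0 reads c0=3 → after 1×micro: -1; S1 reads c2=2 → after 2×micro: 4; S2 reads c0=-1 → after 3×micro: 3 ⇒ (c0=-1, c1=4, c2=3)
[Gauss-Seidel] macro 2: S0 reads c0=-1 → after 1×micro: 5; S1 reads c2=3 → after 2×micro: 6; S2 reads c0=5 → after 3×micro: 2 ⇒ (c0=5, c1=6, c2=2)
[Gauss-Seidel] macro 3: S0 reads c0=5 → after 1×micro: 5; S1 reads c2=2 → after 2×micro: 4; S2 reads c0=5 → after 3×micro: 1 ⇒ (c0=5, c1=4, c2=1)

first divergence at macro-step: never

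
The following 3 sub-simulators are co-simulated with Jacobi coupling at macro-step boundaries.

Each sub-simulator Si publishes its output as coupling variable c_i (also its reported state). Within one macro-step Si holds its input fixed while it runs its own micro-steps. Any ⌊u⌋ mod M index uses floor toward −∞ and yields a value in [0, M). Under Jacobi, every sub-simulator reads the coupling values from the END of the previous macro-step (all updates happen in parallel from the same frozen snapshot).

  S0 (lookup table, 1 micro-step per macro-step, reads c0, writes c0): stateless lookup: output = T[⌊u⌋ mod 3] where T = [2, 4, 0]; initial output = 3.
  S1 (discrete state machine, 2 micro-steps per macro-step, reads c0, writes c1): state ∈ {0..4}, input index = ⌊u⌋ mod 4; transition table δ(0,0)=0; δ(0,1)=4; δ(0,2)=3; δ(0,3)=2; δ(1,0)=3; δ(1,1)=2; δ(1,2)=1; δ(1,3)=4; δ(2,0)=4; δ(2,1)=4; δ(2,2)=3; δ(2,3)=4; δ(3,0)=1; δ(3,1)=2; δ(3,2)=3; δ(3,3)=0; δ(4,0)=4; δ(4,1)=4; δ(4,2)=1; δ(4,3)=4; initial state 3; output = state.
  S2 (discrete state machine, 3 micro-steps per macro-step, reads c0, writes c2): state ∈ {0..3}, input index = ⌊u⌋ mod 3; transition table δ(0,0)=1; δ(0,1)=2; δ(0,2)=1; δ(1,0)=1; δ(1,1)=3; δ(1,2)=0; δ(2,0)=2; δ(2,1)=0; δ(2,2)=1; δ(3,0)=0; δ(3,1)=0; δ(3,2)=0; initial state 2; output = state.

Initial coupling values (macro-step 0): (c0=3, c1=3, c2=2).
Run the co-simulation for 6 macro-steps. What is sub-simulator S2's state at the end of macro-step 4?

S2 state at macro-step 4 = 0

macro 1: S0 reads c0=3 → after 1×micro: 2; S1 reads c0=3 → after 2×micro: 2; S2 reads c0=3 → after 3×micro: 2 ⇒ (c0=2, c1=2, c2=2)
macro 2: S0 reads c0=2 → after 1×micro: 0; S1 reads c0=2 → after 2×micro: 3; S2 reads c0=2 → after 3×micro: 1 ⇒ (c0=0, c1=3, c2=1)
macro 3: S0 reads c0=0 → after 1×micro: 2; S1 reads c0=0 → after 2×micro: 3; S2 reads c0=0 → after 3×micro: 1 ⇒ (c0=2, c1=3, c2=1)
macro 4: S0 reads c0=2 → after 1×micro: 0; S1 reads c0=2 → after 2×micro: 3; S2 reads c0=2 → after 3×micro: 0 ⇒ (c0=0, c1=3, c2=0)
macro 5: S0 reads c0=0 → after 1×micro: 2; S1 reads c0=0 → after 2×micro: 3; S2 reads c0=0 → after 3×micro: 1 ⇒ (c0=2, c1=3, c2=1)
macro 6: S0 reads c0=2 → after 1×micro: 0; S1 reads c0=2 → after 2×micro: 3; S2 reads c0=2 → after 3×micro: 0 ⇒ (c0=0, c1=3, c2=0)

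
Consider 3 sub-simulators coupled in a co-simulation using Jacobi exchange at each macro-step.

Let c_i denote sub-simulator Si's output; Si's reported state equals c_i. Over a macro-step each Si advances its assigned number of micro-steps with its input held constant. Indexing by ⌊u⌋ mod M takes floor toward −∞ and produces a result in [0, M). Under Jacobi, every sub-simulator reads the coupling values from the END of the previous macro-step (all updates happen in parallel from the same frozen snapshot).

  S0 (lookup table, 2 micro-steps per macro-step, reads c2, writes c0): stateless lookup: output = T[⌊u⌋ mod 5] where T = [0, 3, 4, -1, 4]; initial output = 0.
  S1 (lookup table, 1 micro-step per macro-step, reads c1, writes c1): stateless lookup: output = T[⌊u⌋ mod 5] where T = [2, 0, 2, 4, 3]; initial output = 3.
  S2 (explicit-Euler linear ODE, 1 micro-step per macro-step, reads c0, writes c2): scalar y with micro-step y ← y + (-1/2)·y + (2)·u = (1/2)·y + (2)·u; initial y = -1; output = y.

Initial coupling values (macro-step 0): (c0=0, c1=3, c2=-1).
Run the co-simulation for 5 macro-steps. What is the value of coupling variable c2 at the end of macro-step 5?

macro 1: S0 reads c2=-1 → after 2×micro: 4; S1 reads c1=3 → after 1×micro: 4; S2 reads c0=0 → after 1×micro: -1/2 ⇒ (c0=4, c1=4, c2=-1/2)
macro 2: S0 reads c2=-1/2 → after 2×micro: 4; S1 reads c1=4 → after 1×micro: 3; S2 reads c0=4 → after 1×micro: 31/4 ⇒ (c0=4, c1=3, c2=31/4)
macro 3: S0 reads c2=31/4 → after 2×micro: 4; S1 reads c1=3 → after 1×micro: 4; S2 reads c0=4 → after 1×micro: 95/8 ⇒ (c0=4, c1=4, c2=95/8)
macro 4: S0 reads c2=95/8 → after 2×micro: 3; S1 reads c1=4 → after 1×micro: 3; S2 reads c0=4 → after 1×micro: 223/16 ⇒ (c0=3, c1=3, c2=223/16)
macro 5: S0 reads c2=223/16 → after 2×micro: -1; S1 reads c1=3 → after 1×micro: 4; S2 reads c0=3 → after 1×micro: 415/32 ⇒ (c0=-1, c1=4, c2=415/32)

c2 at macro-step 5 = 415/32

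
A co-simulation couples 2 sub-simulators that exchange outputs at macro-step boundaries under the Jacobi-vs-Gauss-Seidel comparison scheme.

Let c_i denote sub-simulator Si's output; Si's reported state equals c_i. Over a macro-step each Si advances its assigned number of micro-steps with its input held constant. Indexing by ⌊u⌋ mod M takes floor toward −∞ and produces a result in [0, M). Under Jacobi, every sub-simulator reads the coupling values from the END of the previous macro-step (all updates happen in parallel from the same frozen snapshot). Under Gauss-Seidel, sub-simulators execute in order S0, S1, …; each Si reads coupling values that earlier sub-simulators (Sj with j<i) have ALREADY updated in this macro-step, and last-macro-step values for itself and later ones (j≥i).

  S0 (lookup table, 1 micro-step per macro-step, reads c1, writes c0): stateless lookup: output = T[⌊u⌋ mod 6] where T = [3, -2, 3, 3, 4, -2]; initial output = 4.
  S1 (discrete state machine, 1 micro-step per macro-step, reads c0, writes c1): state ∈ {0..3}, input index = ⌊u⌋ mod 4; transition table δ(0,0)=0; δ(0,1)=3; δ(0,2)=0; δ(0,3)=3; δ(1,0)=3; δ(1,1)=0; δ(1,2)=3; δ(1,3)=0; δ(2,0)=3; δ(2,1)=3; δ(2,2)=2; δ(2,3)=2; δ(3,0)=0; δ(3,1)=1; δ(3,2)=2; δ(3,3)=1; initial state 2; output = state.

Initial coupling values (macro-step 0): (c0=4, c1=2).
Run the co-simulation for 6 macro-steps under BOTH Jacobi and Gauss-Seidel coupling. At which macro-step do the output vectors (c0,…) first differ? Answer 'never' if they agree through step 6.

first divergence at macro-step: 1

[Jacobi] macro 1: S0 reads c1=2 → after 1×micro: 3; S1 reads c0=4 → after 1×micro: 3 ⇒ (c0=3, c1=3)
[Jacobi] macro 2: S0 reads c1=3 → after 1×micro: 3; S1 reads c0=3 → after 1×micro: 1 ⇒ (c0=3, c1=1)
[Jacobi] macro 3: S0 reads c1=1 → after 1×micro: -2; S1 reads c0=3 → after 1×micro: 0 ⇒ (c0=-2, c1=0)
[Jacobi] macro 4: S0 reads c1=0 → after 1×micro: 3; S1 reads c0=-2 → after 1×micro: 0 ⇒ (c0=3, c1=0)
[Jacobi] macro 5: S0 reads c1=0 → after 1×micro: 3; S1 reads c0=3 → after 1×micro: 3 ⇒ (c0=3, c1=3)
[Jacobi] macro 6: S0 reads c1=3 → after 1×micro: 3; S1 reads c0=3 → after 1×micro: 1 ⇒ (c0=3, c1=1)
[Gauss-Seidel] macro 1: S0 reads c1=2 → after 1×micro: 3; S1 reads c0=3 → after 1×micro: 2 ⇒ (c0=3, c1=2)
[Gauss-Seidel] macro 2: S0 reads c1=2 → after 1×micro: 3; S1 reads c0=3 → after 1×micro: 2 ⇒ (c0=3, c1=2)
[Gauss-Seidel] macro 3: S0 reads c1=2 → after 1×micro: 3; S1 reads c0=3 → after 1×micro: 2 ⇒ (c0=3, c1=2)
[Gauss-Seidel] macro 4: S0 reads c1=2 → after 1×micro: 3; S1 reads c0=3 → after 1×micro: 2 ⇒ (c0=3, c1=2)
[Gauss-Seidel] macro 5: S0 reads c1=2 → after 1×micro: 3; S1 reads c0=3 → after 1×micro: 2 ⇒ (c0=3, c1=2)
[Gauss-Seidel] macro 6: S0 reads c1=2 → after 1×micro: 3; S1 reads c0=3 → after 1×micro: 2 ⇒ (c0=3, c1=2)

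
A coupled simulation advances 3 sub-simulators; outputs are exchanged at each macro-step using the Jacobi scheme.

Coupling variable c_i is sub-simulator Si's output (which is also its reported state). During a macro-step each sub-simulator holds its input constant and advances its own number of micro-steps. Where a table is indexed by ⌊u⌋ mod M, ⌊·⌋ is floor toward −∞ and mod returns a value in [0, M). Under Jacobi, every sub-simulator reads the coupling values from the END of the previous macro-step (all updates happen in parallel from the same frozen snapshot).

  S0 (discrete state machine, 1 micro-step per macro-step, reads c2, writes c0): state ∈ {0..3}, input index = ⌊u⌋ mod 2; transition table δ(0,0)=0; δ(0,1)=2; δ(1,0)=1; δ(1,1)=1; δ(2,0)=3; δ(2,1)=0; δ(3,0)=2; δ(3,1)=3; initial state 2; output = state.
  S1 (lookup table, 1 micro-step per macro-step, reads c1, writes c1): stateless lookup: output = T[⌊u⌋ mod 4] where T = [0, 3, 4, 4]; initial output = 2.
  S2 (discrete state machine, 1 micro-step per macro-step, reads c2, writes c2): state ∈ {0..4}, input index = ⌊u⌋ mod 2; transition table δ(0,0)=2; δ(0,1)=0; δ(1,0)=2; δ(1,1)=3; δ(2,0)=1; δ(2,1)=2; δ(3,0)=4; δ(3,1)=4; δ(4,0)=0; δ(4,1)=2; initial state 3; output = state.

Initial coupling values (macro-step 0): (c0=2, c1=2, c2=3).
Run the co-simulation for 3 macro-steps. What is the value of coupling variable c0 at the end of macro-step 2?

macro 1: S0 reads c2=3 → after 1×micro: 0; S1 reads c1=2 → after 1×micro: 4; S2 reads c2=3 → after 1×micro: 4 ⇒ (c0=0, c1=4, c2=4)
macro 2: S0 reads c2=4 → after 1×micro: 0; S1 reads c1=4 → after 1×micro: 0; S2 reads c2=4 → after 1×micro: 0 ⇒ (c0=0, c1=0, c2=0)
macro 3: S0 reads c2=0 → after 1×micro: 0; S1 reads c1=0 → after 1×micro: 0; S2 reads c2=0 → after 1×micro: 2 ⇒ (c0=0, c1=0, c2=2)

c0 at macro-step 2 = 0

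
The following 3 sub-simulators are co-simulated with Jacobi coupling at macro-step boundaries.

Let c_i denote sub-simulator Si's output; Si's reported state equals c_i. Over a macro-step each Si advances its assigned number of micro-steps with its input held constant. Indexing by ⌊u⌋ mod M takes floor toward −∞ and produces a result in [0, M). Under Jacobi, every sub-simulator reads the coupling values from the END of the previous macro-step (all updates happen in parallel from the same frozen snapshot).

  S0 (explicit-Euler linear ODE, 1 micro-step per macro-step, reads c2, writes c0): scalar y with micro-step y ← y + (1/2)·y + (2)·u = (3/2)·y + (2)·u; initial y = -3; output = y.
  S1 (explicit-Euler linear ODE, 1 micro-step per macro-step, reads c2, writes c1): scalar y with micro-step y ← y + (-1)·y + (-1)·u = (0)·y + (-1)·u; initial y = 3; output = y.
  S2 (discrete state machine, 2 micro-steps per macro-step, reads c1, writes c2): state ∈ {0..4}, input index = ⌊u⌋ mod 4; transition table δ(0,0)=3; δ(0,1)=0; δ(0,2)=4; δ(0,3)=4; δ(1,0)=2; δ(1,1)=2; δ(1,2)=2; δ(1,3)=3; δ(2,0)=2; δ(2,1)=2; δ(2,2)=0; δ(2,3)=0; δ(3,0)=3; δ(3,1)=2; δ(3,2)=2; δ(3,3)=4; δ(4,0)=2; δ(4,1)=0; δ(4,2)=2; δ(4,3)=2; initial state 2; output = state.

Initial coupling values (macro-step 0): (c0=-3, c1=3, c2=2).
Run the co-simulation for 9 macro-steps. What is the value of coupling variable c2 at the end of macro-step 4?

macro 1: S0 reads c2=2 → after 1×micro: -1/2; S1 reads c2=2 → after 1×micro: -2; S2 reads c1=3 → after 2×micro: 4 ⇒ (c0=-1/2, c1=-2, c2=4)
macro 2: S0 reads c2=4 → after 1×micro: 29/4; S1 reads c2=4 → after 1×micro: -4; S2 reads c1=-2 → after 2×micro: 0 ⇒ (c0=29/4, c1=-4, c2=0)
macro 3: S0 reads c2=0 → after 1×micro: 87/8; S1 reads c2=0 → after 1×micro: 0; S2 reads c1=-4 → after 2×micro: 3 ⇒ (c0=87/8, c1=0, c2=3)
macro 4: S0 reads c2=3 → after 1×micro: 357/16; S1 reads c2=3 → after 1×micro: -3; S2 reads c1=0 → after 2×micro: 3 ⇒ (c0=357/16, c1=-3, c2=3)
macro 5: S0 reads c2=3 → after 1×micro: 1263/32; S1 reads c2=3 → after 1×micro: -3; S2 reads c1=-3 → after 2×micro: 2 ⇒ (c0=1263/32, c1=-3, c2=2)
macro 6: S0 reads c2=2 → after 1×micro: 4045/64; S1 reads c2=2 → after 1×micro: -2; S2 reads c1=-3 → after 2×micro: 2 ⇒ (c0=4045/64, c1=-2, c2=2)
macro 7: S0 reads c2=2 → after 1×micro: 12647/128; S1 reads c2=2 → after 1×micro: -2; S2 reads c1=-2 → after 2×micro: 4 ⇒ (c0=12647/128, c1=-2, c2=4)
macro 8: S0 reads c2=4 → after 1×micro: 39989/256; S1 reads c2=4 → after 1×micro: -4; S2 reads c1=-2 → after 2×micro: 0 ⇒ (c0=39989/256, c1=-4, c2=0)
macro 9: S0 reads c2=0 → after 1×micro: 119967/512; S1 reads c2=0 → after 1×micro: 0; S2 reads c1=-4 → after 2×micro: 3 ⇒ (c0=119967/512, c1=0, c2=3)

c2 at macro-step 4 = 3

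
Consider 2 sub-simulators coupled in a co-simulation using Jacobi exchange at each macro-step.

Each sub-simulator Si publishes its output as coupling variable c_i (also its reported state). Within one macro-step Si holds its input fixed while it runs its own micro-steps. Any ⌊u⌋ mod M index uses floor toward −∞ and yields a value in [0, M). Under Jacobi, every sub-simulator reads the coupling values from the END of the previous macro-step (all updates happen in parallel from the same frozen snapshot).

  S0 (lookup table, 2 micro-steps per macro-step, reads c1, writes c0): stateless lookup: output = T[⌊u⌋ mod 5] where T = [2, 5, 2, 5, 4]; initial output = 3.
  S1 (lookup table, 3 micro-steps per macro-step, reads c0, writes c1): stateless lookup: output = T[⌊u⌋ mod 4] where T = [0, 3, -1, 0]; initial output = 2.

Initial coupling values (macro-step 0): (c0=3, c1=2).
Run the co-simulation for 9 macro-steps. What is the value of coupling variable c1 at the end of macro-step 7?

macro 1: S0 reads c1=2 → after 2×micro: 2; S1 reads c0=3 → after 3×micro: 0 ⇒ (c0=2, c1=0)
macro 2: S0 reads c1=0 → after 2×micro: 2; S1 reads c0=2 → after 3×micro: -1 ⇒ (c0=2, c1=-1)
macro 3: S0 reads c1=-1 → after 2×micro: 4; S1 reads c0=2 → after 3×micro: -1 ⇒ (c0=4, c1=-1)
macro 4: S0 reads c1=-1 → after 2×micro: 4; S1 reads c0=4 → after 3×micro: 0 ⇒ (c0=4, c1=0)
macro 5: S0 reads c1=0 → after 2×micro: 2; S1 reads c0=4 → after 3×micro: 0 ⇒ (c0=2, c1=0)
macro 6: S0 reads c1=0 → after 2×micro: 2; S1 reads c0=2 → after 3×micro: -1 ⇒ (c0=2, c1=-1)
macro 7: S0 reads c1=-1 → after 2×micro: 4; S1 reads c0=2 → after 3×micro: -1 ⇒ (c0=4, c1=-1)
macro 8: S0 reads c1=-1 → after 2×micro: 4; S1 reads c0=4 → after 3×micro: 0 ⇒ (c0=4, c1=0)
macro 9: S0 reads c1=0 → after 2×micro: 2; S1 reads c0=4 → after 3×micro: 0 ⇒ (c0=2, c1=0)

c1 at macro-step 7 = -1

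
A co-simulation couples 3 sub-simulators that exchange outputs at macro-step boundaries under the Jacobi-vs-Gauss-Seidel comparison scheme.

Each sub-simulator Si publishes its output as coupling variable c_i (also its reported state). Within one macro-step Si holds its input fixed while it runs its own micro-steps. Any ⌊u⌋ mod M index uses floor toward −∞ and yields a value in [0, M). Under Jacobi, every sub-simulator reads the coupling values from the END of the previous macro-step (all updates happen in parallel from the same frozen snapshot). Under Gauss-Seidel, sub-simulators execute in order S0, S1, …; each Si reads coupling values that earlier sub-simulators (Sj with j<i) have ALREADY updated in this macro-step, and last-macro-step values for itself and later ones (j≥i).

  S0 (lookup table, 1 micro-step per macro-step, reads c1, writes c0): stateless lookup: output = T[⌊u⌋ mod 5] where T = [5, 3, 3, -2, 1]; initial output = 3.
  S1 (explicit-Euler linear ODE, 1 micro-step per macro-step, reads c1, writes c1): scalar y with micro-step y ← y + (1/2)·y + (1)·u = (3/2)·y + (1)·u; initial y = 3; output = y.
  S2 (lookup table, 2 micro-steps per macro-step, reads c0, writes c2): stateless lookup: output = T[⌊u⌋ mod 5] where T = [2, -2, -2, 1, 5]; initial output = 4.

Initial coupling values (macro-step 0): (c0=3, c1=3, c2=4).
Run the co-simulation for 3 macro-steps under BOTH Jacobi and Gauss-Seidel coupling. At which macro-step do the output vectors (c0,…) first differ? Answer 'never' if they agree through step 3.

first divergence at macro-step: never

[Jacobi] macro 1: S0 reads c1=3 → after 1×micro: -2; S1 reads c1=3 → after 1×micro: 15/2; S2 reads c0=3 → after 2×micro: 1 ⇒ (c0=-2, c1=15/2, c2=1)
[Jacobi] macro 2: S0 reads c1=15/2 → after 1×micro: 3; S1 reads c1=15/2 → after 1×micro: 75/4; S2 reads c0=-2 → after 2×micro: 1 ⇒ (c0=3, c1=75/4, c2=1)
[Jacobi] macro 3: S0 reads c1=75/4 → after 1×micro: -2; S1 reads c1=75/4 → after 1×micro: 375/8; S2 reads c0=3 → after 2×micro: 1 ⇒ (c0=-2, c1=375/8, c2=1)
[Gauss-Seidel] macro 1: S0 reads c1=3 → after 1×micro: -2; S1 reads c1=3 → after 1×micro: 15/2; S2 reads c0=-2 → after 2×micro: 1 ⇒ (c0=-2, c1=15/2, c2=1)
[Gauss-Seidel] macro 2: S0 reads c1=15/2 → after 1×micro: 3; S1 reads c1=15/2 → after 1×micro: 75/4; S2 reads c0=3 → after 2×micro: 1 ⇒ (c0=3, c1=75/4, c2=1)
[Gauss-Seidel] macro 3: S0 reads c1=75/4 → after 1×micro: -2; S1 reads c1=75/4 → after 1×micro: 375/8; S2 reads c0=-2 → after 2×micro: 1 ⇒ (c0=-2, c1=375/8, c2=1)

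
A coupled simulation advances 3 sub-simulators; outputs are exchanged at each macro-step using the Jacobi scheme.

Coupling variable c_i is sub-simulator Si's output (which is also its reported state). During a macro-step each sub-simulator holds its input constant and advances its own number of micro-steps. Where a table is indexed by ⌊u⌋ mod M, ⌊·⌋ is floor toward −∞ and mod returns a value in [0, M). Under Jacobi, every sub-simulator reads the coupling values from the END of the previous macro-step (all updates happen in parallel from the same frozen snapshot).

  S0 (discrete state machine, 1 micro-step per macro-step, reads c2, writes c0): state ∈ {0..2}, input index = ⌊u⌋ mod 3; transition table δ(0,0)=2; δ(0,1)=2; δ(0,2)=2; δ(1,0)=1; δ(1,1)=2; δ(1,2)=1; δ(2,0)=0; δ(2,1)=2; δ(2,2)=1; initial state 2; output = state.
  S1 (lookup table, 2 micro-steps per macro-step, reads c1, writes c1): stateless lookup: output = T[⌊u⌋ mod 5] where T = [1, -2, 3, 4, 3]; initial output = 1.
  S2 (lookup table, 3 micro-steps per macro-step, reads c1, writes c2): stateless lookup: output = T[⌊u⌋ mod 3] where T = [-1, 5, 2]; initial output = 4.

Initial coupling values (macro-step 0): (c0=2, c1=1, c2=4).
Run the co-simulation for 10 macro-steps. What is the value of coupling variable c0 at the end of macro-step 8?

c0 at macro-step 8 = 1

macro 1: S0 reads c2=4 → after 1×micro: 2; S1 reads c1=1 → after 2×micro: -2; S2 reads c1=1 → after 3×micro: 5 ⇒ (c0=2, c1=-2, c2=5)
macro 2: S0 reads c2=5 → after 1×micro: 1; S1 reads c1=-2 → after 2×micro: 4; S2 reads c1=-2 → after 3×micro: 5 ⇒ (c0=1, c1=4, c2=5)
macro 3: S0 reads c2=5 → after 1×micro: 1; S1 reads c1=4 → after 2×micro: 3; S2 reads c1=4 → after 3×micro: 5 ⇒ (c0=1, c1=3, c2=5)
macro 4: S0 reads c2=5 → after 1×micro: 1; S1 reads c1=3 → after 2×micro: 4; S2 reads c1=3 → after 3×micro: -1 ⇒ (c0=1, c1=4, c2=-1)
macro 5: S0 reads c2=-1 → after 1×micro: 1; S1 reads c1=4 → after 2×micro: 3; S2 reads c1=4 → after 3×micro: 5 ⇒ (c0=1, c1=3, c2=5)
macro 6: S0 reads c2=5 → after 1×micro: 1; S1 reads c1=3 → after 2×micro: 4; S2 reads c1=3 → after 3×micro: -1 ⇒ (c0=1, c1=4, c2=-1)
macro 7: S0 reads c2=-1 → after 1×micro: 1; S1 reads c1=4 → after 2×micro: 3; S2 reads c1=4 → after 3×micro: 5 ⇒ (c0=1, c1=3, c2=5)
macro 8: S0 reads c2=5 → after 1×micro: 1; S1 reads c1=3 → after 2×micro: 4; S2 reads c1=3 → after 3×micro: -1 ⇒ (c0=1, c1=4, c2=-1)
macro 9: S0 reads c2=-1 → after 1×micro: 1; S1 reads c1=4 → after 2×micro: 3; S2 reads c1=4 → after 3×micro: 5 ⇒ (c0=1, c1=3, c2=5)
macro 10: S0 reads c2=5 → after 1×micro: 1; S1 reads c1=3 → after 2×micro: 4; S2 reads c1=3 → after 3×micro: -1 ⇒ (c0=1, c1=4, c2=-1)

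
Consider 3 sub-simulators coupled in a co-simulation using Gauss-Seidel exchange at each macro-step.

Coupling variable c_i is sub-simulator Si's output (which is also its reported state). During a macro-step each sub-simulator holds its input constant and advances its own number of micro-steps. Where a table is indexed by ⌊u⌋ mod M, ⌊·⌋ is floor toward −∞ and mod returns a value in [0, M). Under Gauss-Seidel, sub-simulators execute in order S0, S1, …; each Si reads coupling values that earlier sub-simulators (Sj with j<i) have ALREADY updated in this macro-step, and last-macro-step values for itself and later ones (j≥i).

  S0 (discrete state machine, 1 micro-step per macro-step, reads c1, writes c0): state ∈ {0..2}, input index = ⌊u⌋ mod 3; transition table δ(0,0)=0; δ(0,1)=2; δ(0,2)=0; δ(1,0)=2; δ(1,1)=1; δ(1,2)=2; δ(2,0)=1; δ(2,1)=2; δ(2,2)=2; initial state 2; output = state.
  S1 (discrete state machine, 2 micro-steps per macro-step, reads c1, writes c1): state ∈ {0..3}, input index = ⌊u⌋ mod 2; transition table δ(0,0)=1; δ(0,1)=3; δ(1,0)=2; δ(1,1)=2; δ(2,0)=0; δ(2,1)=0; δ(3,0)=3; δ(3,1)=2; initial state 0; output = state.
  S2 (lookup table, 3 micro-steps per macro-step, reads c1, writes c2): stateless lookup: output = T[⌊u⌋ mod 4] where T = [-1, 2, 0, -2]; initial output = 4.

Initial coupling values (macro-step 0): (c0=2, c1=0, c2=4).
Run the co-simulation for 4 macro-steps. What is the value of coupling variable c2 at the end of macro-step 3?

macro 1: S0 reads c1=0 → after 1×micro: 1; S1 reads c1=0 → after 2×micro: 2; S2 reads c1=2 → after 3×micro: 0 ⇒ (c0=1, c1=2, c2=0)
macro 2: S0 reads c1=2 → after 1×micro: 2; S1 reads c1=2 → after 2×micro: 1; S2 reads c1=1 → after 3×micro: 2 ⇒ (c0=2, c1=1, c2=2)
macro 3: S0 reads c1=1 → after 1×micro: 2; S1 reads c1=1 → after 2×micro: 0; S2 reads c1=0 → after 3×micro: -1 ⇒ (c0=2, c1=0, c2=-1)
macro 4: S0 reads c1=0 → after 1×micro: 1; S1 reads c1=0 → after 2×micro: 2; S2 reads c1=2 → after 3×micro: 0 ⇒ (c0=1, c1=2, c2=0)

c2 at macro-step 3 = -1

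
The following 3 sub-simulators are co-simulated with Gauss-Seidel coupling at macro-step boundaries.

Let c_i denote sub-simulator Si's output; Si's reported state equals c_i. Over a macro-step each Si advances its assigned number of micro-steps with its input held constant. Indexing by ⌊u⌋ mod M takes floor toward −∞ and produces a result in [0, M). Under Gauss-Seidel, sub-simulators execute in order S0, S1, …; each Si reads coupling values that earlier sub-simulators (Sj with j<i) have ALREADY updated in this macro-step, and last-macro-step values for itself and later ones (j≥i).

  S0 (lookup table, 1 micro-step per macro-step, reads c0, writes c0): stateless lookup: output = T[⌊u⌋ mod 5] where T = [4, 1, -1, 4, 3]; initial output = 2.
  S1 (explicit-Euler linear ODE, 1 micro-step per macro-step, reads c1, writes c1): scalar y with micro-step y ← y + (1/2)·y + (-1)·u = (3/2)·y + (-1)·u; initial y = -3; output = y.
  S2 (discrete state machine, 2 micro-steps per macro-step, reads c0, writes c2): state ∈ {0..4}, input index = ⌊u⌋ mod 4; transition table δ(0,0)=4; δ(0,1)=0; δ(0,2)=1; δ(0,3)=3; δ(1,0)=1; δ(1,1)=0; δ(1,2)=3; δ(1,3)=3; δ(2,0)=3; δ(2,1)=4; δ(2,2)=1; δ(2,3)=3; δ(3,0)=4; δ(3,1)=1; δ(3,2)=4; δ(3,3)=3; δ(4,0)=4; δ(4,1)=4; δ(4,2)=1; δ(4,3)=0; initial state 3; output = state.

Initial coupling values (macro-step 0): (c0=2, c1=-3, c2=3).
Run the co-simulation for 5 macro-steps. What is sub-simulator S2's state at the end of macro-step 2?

macro 1: S0 reads c0=2 → after 1×micro: -1; S1 reads c1=-3 → after 1×micro: -3/2; S2 reads c0=-1 → after 2×micro: 3 ⇒ (c0=-1, c1=-3/2, c2=3)
macro 2: S0 reads c0=-1 → after 1×micro: 3; S1 reads c1=-3/2 → after 1×micro: -3/4; S2 reads c0=3 → after 2×micro: 3 ⇒ (c0=3, c1=-3/4, c2=3)
macro 3: S0 reads c0=3 → after 1×micro: 4; S1 reads c1=-3/4 → after 1×micro: -3/8; S2 reads c0=4 → after 2×micro: 4 ⇒ (c0=4, c1=-3/8, c2=4)
macro 4: S0 reads c0=4 → after 1×micro: 3; S1 reads c1=-3/8 → after 1×micro: -3/16; S2 reads c0=3 → after 2×micro: 3 ⇒ (c0=3, c1=-3/16, c2=3)
macro 5: S0 reads c0=3 → after 1×micro: 4; S1 reads c1=-3/16 → after 1×micro: -3/32; S2 reads c0=4 → after 2×micro: 4 ⇒ (c0=4, c1=-3/32, c2=4)

S2 state at macro-step 2 = 3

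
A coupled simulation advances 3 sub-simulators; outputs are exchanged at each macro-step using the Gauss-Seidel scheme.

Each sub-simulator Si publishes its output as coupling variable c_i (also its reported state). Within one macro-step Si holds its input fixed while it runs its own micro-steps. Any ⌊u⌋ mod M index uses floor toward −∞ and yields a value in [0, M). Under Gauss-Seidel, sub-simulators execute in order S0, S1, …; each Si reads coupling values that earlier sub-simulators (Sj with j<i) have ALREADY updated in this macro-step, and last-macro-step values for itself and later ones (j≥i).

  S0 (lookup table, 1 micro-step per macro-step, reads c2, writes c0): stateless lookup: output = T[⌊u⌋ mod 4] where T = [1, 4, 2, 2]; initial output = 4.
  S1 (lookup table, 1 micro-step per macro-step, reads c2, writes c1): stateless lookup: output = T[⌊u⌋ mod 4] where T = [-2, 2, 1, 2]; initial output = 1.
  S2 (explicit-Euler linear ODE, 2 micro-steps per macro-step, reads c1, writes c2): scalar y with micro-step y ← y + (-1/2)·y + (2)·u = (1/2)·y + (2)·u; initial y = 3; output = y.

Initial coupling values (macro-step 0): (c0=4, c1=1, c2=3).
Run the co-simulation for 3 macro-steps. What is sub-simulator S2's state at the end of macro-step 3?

macro 1: S0 reads c2=3 → after 1×micro: 2; S1 reads c2=3 → after 1×micro: 2; S2 reads c1=2 → after 2×micro: 27/4 ⇒ (c0=2, c1=2, c2=27/4)
macro 2: S0 reads c2=27/4 → after 1×micro: 2; S1 reads c2=27/4 → after 1×micro: 1; S2 reads c1=1 → after 2×micro: 75/16 ⇒ (c0=2, c1=1, c2=75/16)
macro 3: S0 reads c2=75/16 → after 1×micro: 1; S1 reads c2=75/16 → after 1×micro: -2; S2 reads c1=-2 → after 2×micro: -309/64 ⇒ (c0=1, c1=-2, c2=-309/64)

S2 state at macro-step 3 = -309/64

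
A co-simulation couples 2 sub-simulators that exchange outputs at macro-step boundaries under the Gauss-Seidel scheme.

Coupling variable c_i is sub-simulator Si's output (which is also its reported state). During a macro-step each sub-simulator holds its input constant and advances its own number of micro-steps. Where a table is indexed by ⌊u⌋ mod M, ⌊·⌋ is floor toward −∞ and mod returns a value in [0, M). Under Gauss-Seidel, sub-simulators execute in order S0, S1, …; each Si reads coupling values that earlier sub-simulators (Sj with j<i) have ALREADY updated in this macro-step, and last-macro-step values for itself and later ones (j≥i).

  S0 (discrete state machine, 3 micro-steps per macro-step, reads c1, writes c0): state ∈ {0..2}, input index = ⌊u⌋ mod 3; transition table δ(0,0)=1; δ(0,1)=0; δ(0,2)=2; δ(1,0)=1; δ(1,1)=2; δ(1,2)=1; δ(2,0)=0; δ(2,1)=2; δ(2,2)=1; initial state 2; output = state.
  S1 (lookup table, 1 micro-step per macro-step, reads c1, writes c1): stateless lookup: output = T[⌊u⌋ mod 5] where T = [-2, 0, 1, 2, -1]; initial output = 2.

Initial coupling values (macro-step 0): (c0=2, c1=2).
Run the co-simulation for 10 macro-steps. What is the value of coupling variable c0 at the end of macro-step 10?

macro 1: S0 reads c1=2 → after 3×micro: 1; S1 reads c1=2 → after 1×micro: 1 ⇒ (c0=1, c1=1)
macro 2: S0 reads c1=1 → after 3×micro: 2; S1 reads c1=1 → after 1×micro: 0 ⇒ (c0=2, c1=0)
macro 3: S0 reads c1=0 → after 3×micro: 1; S1 reads c1=0 → after 1×micro: -2 ⇒ (c0=1, c1=-2)
macro 4: S0 reads c1=-2 → after 3×micro: 2; S1 reads c1=-2 → after 1×micro: 2 ⇒ (c0=2, c1=2)
macro 5: S0 reads c1=2 → after 3×micro: 1; S1 reads c1=2 → after 1×micro: 1 ⇒ (c0=1, c1=1)
macro 6: S0 reads c1=1 → after 3×micro: 2; S1 reads c1=1 → after 1×micro: 0 ⇒ (c0=2, c1=0)
macro 7: S0 reads c1=0 → after 3×micro: 1; S1 reads c1=0 → after 1×micro: -2 ⇒ (c0=1, c1=-2)
macro 8: S0 reads c1=-2 → after 3×micro: 2; S1 reads c1=-2 → after 1×micro: 2 ⇒ (c0=2, c1=2)
macro 9: S0 reads c1=2 → after 3×micro: 1; S1 reads c1=2 → after 1×micro: 1 ⇒ (c0=1, c1=1)
macro 10: S0 reads c1=1 → after 3×micro: 2; S1 reads c1=1 → after 1×micro: 0 ⇒ (c0=2, c1=0)

c0 at macro-step 10 = 2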